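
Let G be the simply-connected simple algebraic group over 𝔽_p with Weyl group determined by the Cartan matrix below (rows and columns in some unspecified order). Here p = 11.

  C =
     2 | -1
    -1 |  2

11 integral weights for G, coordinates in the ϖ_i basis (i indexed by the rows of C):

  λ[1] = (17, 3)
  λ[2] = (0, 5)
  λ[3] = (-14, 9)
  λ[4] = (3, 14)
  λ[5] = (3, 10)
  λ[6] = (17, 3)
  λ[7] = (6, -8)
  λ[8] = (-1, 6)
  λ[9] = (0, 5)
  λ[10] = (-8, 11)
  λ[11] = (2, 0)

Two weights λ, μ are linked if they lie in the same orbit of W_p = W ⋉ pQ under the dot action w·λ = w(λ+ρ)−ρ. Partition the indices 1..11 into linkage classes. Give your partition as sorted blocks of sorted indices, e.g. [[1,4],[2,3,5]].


Root system A_2: the 2×2 matrix C matches after relabeling.

λ_j+ρ reflected into Ā_11 (⟨·,θ^∨⟩≤11); 2-tuples as given:

  [1] (0, 7);  [2] (1, 6);  [3] (8, 1);  [4] (4, 3);  [5] (0, 7);  [6] (0, 7);  [7] (0, 7);  [8] (0, 7);  [9] (1, 6);  [10] (6, 4);  [11] (3, 1)

Linkage partition of the 11 weights (6 classes, p=11):

[[1, 5, 6, 7, 8], [2, 9], [3], [4], [10], [11]]


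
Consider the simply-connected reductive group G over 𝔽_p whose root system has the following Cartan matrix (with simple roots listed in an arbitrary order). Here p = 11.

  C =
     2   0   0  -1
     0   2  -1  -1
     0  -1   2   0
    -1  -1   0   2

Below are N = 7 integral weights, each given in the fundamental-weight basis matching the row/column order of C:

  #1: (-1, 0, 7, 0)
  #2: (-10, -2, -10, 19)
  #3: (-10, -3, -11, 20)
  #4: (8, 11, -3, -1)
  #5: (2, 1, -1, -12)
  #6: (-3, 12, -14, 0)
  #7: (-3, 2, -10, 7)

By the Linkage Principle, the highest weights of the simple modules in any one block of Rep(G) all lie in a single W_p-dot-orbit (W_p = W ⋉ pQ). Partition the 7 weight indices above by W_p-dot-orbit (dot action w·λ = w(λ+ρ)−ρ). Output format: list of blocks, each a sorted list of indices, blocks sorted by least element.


Root system A_4: the 4×4 matrix C matches after relabeling.

Folding the 7 weights λ_j+ρ into Ā_11 (reps in the given 4-coord order):

  λ_1+ρ ↦ (0, 1, 8, 1) · λ_2+ρ ↦ (0, 1, 8, 1) · λ_3+ρ ↦ (0, 1, 8, 1) · λ_4+ρ ↦ (0, 1, 8, 1) · λ_5+ρ ↦ (2, 6, 3, 0) · λ_6+ρ ↦ (0, 1, 8, 1) · λ_7+ρ ↦ (2, 6, 3, 0)

These 7 weights hit 2 W_11-dot-orbits; sizes (5, 2):

[[1, 2, 3, 4, 6], [5, 7]]


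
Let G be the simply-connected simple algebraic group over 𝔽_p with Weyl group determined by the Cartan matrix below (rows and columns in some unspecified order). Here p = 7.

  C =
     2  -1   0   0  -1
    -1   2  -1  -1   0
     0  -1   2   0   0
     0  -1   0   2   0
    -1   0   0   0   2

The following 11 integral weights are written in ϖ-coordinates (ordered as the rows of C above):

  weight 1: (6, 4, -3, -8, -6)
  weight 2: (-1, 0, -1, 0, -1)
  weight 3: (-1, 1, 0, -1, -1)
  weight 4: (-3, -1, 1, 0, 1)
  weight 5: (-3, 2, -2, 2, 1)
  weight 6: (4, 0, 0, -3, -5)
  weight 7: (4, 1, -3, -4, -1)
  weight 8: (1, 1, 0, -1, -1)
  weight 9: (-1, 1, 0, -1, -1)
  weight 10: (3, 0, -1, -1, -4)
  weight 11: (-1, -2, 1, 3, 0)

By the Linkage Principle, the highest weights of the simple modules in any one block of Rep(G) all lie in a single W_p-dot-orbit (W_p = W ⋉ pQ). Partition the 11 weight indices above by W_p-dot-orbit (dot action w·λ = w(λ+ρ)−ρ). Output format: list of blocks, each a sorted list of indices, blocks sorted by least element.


Cartan matrix: type D_5 (|W|=1920); un-permuting the 5 rows.

λ_j+ρ reflected into Ā_7 (⟨·,θ^∨⟩≤7); 5-tuples as given:

  1: (0, 2, 1, 0, 0);  2: (0, 1, 0, 1, 0);  3: (0, 2, 1, 0, 0);  4: (0, 1, 0, 1, 0);  5: (1, 0, 1, 3, 0);  6: (0, 1, 0, 1, 4);  7: (0, 2, 1, 0, 0);  8: (0, 2, 1, 0, 0);  9: (0, 2, 1, 0, 0);  10: (1, 1, 0, 0, 3);  11: (1, 0, 1, 3, 0)

Partition of {1..11} into 5 W_7-dot-orbits:

[[1, 3, 7, 8, 9], [2, 4], [5, 11], [6], [10]]


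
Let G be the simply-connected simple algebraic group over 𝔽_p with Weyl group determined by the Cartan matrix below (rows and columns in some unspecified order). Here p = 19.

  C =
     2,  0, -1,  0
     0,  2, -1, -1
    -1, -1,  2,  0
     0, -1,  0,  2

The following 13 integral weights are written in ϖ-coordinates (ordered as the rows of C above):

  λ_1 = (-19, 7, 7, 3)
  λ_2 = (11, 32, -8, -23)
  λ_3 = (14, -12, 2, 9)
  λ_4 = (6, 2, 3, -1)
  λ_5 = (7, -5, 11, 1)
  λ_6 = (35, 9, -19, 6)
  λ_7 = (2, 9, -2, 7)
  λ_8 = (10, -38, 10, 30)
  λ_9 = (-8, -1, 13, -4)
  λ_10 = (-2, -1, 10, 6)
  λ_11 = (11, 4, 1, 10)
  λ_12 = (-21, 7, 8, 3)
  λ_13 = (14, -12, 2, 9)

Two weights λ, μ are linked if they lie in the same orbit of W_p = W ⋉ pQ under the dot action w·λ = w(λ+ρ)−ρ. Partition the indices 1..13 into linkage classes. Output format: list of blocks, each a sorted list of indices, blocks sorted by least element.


Type A_4, rank 4, |W|=120; reorder rows/cols to standard.

W_19-reps of the 13 weights in Ā_19 (same 4-coord order as C):

  1: (7, 2, 8, 1) · 2: (7, 3, 4, 0) · 3: (7, 2, 8, 1) · 4: (7, 3, 4, 0) · 5: (7, 2, 8, 1) · 6: (1, 9, 1, 7) · 7: (1, 9, 1, 7) · 8: (3, 7, 1, 5) · 9: (7, 3, 4, 0) · 10: (1, 0, 10, 7) · 11: (1, 5, 2, 0) · 12: (7, 2, 8, 1) · 13: (7, 2, 8, 1)

Partition of {1..13} into 6 W_19-dot-orbits:

[[1, 3, 5, 12, 13], [2, 4, 9], [6, 7], [8], [10], [11]]


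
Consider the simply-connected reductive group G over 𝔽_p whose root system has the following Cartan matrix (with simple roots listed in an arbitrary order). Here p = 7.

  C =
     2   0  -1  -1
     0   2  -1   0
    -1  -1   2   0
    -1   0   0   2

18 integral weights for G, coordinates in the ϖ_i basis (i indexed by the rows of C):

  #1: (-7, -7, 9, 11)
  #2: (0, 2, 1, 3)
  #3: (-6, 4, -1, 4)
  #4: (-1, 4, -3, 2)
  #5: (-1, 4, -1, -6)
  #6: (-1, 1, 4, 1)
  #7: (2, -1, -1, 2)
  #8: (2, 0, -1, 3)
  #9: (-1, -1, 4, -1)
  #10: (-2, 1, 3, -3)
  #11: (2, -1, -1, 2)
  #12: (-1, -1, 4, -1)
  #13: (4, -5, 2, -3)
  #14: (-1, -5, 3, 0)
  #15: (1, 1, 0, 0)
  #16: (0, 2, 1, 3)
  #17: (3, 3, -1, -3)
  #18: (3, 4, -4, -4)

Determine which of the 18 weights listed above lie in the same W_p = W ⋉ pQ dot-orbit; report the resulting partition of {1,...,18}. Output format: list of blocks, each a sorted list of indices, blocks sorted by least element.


A_4 Cartan matrix, 4 simple roots permuted; ρ=(1,1,1,1).

W_7-reps of the 18 weights in Ā_7 (same 4-coord order as C):

  1: (2, 2, 1, 1)
  2: (1, 0, 2, 1)
  3: (0, 0, 5, 0)
  4: (2, 3, 0, 1)
  5: (0, 0, 5, 0)
  6: (0, 0, 5, 0)
  7: (3, 0, 0, 3)
  8: (3, 0, 0, 3)
  9: (0, 0, 5, 0)
  10: (2, 2, 1, 1)
  11: (3, 0, 0, 3)
  12: (0, 0, 5, 0)
  13: (2, 2, 1, 1)
  14: (0, 4, 0, 1)
  15: (2, 2, 1, 1)
  16: (1, 0, 2, 1)
  17: (2, 3, 0, 1)
  18: (2, 2, 1, 1)

Partition of {1..18} into 6 W_7-dot-orbits:

[[1, 10, 13, 15, 18], [2, 16], [3, 5, 6, 9, 12], [4, 17], [7, 8, 11], [14]]


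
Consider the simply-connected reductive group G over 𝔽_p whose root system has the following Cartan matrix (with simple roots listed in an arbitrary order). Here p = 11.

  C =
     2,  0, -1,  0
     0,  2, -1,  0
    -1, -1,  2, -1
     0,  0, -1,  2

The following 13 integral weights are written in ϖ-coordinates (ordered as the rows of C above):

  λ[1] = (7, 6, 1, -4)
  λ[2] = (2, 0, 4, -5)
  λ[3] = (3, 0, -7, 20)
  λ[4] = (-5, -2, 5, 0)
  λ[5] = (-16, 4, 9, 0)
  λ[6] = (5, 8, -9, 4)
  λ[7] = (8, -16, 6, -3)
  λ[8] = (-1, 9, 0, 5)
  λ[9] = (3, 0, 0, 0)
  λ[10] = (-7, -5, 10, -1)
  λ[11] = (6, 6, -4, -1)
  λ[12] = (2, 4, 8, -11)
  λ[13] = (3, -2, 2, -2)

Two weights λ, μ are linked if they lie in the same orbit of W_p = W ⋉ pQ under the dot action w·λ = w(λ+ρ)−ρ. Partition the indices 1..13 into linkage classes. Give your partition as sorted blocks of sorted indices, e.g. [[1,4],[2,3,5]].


D_4 Cartan matrix, 4 simple roots permuted; ρ=(1,1,1,1).

Alcove-folded reps (p=11, 13 weights, presented ϖ-order):

    λ_1+ρ ↦ (2, 1, 2, 3)
    λ_2+ρ ↦ (3, 1, 1, 4)
    λ_3+ρ ↦ (4, 1, 1, 1)
    λ_4+ρ ↦ (4, 1, 1, 1)
    λ_5+ρ ↦ (6, 4, 0, 0)
    λ_6+ρ ↦ (2, 1, 2, 3)
    λ_7+ρ ↦ (3, 1, 1, 4)
    λ_8+ρ ↦ (6, 4, 0, 0)
    λ_9+ρ ↦ (4, 1, 1, 1)
    λ_10+ρ ↦ (6, 4, 0, 0)
    λ_11+ρ ↦ (4, 4, 0, 3)
    λ_12+ρ ↦ (3, 1, 1, 4)
    λ_13+ρ ↦ (4, 1, 1, 1)

5 distinct reps among the 13 weights ⇒ 5 W_11-linkage classes:

[[1, 6], [2, 7, 12], [3, 4, 9, 13], [5, 8, 10], [11]]


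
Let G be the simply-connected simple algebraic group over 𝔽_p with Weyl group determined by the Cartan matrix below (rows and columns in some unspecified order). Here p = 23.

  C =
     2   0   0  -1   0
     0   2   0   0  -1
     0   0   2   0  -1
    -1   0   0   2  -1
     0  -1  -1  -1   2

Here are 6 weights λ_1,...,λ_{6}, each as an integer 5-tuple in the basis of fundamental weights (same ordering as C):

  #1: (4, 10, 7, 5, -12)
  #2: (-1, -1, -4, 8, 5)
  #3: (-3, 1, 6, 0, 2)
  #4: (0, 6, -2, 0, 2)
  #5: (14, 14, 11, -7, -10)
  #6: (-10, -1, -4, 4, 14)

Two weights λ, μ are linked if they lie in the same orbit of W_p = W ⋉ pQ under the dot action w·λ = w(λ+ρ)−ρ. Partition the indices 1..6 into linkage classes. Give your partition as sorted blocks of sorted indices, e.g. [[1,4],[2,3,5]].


D_5 Cartan matrix, 5 simple roots permuted; ρ=(1,1,1,1,1).

λ_j+ρ reflected into Ā_23 (⟨·,θ^∨⟩≤23); 5-tuples as given:

  [1] (0, 0, 3, 5, 3) · [2] (0, 0, 3, 5, 3) · [3] (1, 2, 7, 1, 2) · [4] (1, 7, 1, 1, 2) · [5] (0, 0, 3, 5, 3) · [6] (0, 0, 3, 5, 3)

3 distinct reps among the 6 weights ⇒ 3 W_23-linkage classes:

[[1, 2, 5, 6], [3], [4]]


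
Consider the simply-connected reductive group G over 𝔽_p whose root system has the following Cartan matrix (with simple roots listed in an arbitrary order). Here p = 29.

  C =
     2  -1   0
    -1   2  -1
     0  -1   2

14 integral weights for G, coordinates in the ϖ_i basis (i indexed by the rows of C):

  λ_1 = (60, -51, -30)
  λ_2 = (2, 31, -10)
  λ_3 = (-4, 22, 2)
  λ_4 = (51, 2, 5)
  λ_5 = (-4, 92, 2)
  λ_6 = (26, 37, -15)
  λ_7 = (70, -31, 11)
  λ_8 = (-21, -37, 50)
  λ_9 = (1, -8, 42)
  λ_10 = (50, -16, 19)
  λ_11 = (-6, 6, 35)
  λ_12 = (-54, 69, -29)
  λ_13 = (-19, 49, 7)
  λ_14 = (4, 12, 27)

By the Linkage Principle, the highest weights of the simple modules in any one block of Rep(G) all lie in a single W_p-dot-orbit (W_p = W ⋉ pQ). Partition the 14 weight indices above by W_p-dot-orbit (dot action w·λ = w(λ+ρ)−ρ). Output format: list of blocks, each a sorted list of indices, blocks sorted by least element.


Dynkin diagram of C (from the 4 off-diagonal −1 entries): A_3.

Each λ_j+ρ reduced to Ā_29; 3-tuples below use C's row order:

  λ_1+ρ ↦ (8, 0, 18)
  λ_2+ρ ↦ (3, 20, 3)
  λ_3+ρ ↦ (3, 20, 3)
  λ_4+ρ ↦ (3, 20, 3)
  λ_5+ρ ↦ (3, 20, 3)
  λ_6+ρ ↦ (2, 7, 15)
  λ_7+ρ ↦ (12, 1, 11)
  λ_8+ρ ↦ (2, 7, 15)
  λ_9+ρ ↦ (2, 7, 15)
  λ_10+ρ ↦ (2, 7, 15)
  λ_11+ρ ↦ (2, 7, 15)
  λ_12+ρ ↦ (12, 1, 11)
  λ_13+ρ ↦ (8, 0, 18)
  λ_14+ρ ↦ (12, 1, 11)

The 14 indices split into 4 linkage classes (same alcove rep ⇔ same W_29-dot-orbit):

[[1, 13], [2, 3, 4, 5], [6, 8, 9, 10, 11], [7, 12, 14]]


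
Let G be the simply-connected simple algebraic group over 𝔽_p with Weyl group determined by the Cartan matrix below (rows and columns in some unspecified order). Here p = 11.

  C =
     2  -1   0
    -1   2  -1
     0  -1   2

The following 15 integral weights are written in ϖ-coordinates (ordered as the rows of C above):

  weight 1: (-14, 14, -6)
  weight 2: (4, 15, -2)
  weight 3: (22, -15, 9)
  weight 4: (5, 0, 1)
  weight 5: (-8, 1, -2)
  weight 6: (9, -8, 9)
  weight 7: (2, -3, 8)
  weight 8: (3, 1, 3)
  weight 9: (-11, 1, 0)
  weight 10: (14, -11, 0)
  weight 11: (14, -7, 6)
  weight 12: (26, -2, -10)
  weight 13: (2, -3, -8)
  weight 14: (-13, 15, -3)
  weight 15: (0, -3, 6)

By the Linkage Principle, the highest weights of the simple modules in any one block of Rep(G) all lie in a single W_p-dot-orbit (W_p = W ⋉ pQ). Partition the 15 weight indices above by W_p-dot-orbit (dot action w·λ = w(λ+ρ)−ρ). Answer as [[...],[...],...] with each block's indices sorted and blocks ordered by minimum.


Type A_3, rank 3, |W|=24; reorder rows/cols to standard.

Each λ_j+ρ reduced to Ā_11; 3-tuples below use C's row order:

    λ_1 → (6, 1, 2)
    λ_2 → (1, 1, 5)
    λ_3 → (2, 1, 7)
    λ_4 → (6, 1, 2)
    λ_5 → (1, 1, 5)
    λ_6 → (1, 7, 1)
    λ_7 → (1, 2, 7)
    λ_8 → (4, 2, 4)
    λ_9 → (2, 1, 7)
    λ_10 → (1, 1, 5)
    λ_11 → (4, 2, 4)
    λ_12 → (1, 1, 5)
    λ_13 → (6, 1, 2)
    λ_14 → (6, 1, 2)
    λ_15 → (1, 1, 5)

These 15 weights hit 6 W_11-dot-orbits; sizes (4, 5, 2, 1, 1, 2):

[[1, 4, 13, 14], [2, 5, 10, 12, 15], [3, 9], [6], [7], [8, 11]]


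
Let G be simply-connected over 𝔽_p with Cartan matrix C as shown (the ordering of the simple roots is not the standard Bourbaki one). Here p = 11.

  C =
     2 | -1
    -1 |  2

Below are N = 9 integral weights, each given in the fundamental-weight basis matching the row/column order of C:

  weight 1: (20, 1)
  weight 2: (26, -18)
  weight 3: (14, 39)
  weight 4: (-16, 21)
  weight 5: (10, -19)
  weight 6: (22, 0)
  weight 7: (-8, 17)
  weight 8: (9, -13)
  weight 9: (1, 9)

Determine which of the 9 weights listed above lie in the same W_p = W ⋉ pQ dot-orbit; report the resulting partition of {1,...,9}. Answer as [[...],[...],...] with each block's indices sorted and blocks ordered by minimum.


Dynkin diagram of C (from the 2 off-diagonal −1 entries): A_2.

W_11-reps of the 9 weights in Ā_11 (same 2-coord order as C):

  1: (1, 9);  2: (1, 5);  3: (0, 4);  4: (0, 4);  5: (0, 4);  6: (1, 9);  7: (0, 4);  8: (1, 9);  9: (1, 9)

These 9 weights hit 3 W_11-dot-orbits; sizes (4, 1, 4):

[[1, 6, 8, 9], [2], [3, 4, 5, 7]]


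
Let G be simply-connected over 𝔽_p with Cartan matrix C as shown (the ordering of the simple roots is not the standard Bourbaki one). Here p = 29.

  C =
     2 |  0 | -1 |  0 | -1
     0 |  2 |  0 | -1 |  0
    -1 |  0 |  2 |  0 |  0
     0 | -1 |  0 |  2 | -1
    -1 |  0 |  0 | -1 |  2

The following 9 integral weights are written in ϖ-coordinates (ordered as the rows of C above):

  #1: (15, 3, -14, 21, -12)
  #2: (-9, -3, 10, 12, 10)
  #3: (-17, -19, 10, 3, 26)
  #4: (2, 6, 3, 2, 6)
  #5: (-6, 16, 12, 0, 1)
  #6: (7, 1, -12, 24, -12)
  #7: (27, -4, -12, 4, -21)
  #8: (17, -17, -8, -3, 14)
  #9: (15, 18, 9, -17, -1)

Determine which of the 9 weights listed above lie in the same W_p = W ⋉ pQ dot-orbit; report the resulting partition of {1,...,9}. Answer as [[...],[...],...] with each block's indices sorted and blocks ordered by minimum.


Type A_5, rank 5, |W|=720; reorder rows/cols to standard.

λ_j+ρ reflected into Ā_29 (⟨·,θ^∨⟩≤29); 5-tuples as given:

    1: (8, 2, 3, 11, 3)
    2: (8, 2, 3, 11, 3)
    3: (8, 2, 3, 11, 3)
    4: (3, 7, 4, 3, 7)
    5: (2, 15, 8, 2, 1)
    6: (8, 2, 3, 11, 3)
    7: (2, 15, 8, 2, 1)
    8: (8, 2, 3, 11, 3)
    9: (0, 3, 10, 0, 16)

4 distinct reps among the 9 weights ⇒ 4 W_29-linkage classes:

[[1, 2, 3, 6, 8], [4], [5, 7], [9]]


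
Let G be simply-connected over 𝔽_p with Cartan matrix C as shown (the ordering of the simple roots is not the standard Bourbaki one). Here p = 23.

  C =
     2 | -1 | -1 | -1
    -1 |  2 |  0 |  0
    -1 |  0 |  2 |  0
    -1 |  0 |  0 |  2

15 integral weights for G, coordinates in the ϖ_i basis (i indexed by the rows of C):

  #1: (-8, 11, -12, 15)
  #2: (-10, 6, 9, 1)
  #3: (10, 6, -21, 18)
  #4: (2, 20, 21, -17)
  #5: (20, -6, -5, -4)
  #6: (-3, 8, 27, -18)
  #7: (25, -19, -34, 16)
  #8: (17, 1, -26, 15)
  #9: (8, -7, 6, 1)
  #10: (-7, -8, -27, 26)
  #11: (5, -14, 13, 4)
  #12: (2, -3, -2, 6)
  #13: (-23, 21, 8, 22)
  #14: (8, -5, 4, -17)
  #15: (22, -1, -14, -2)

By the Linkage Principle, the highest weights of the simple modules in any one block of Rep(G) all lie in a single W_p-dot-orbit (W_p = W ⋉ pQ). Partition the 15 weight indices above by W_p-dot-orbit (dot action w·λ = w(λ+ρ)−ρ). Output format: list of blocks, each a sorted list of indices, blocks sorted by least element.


Root system D_4: the 4×4 matrix C matches after relabeling.

λ_j+ρ reflected into Ā_23 (⟨·,θ^∨⟩≤23); 4-tuples as given:

  [1] (3, 6, 7, 2);  [2] (0, 2, 1, 7);  [3] (2, 5, 4, 3);  [4] (0, 2, 1, 7);  [5] (2, 5, 4, 3);  [6] (2, 5, 4, 3);  [7] (3, 3, 2, 2);  [8] (3, 6, 7, 2);  [9] (3, 6, 7, 2);  [10] (2, 5, 4, 3);  [11] (3, 6, 7, 2);  [12] (0, 2, 1, 7);  [13] (0, 0, 13, 1);  [14] (2, 5, 4, 3);  [15] (0, 0, 13, 1)

These 15 weights hit 5 W_23-dot-orbits; sizes (4, 3, 5, 1, 2):

[[1, 8, 9, 11], [2, 4, 12], [3, 5, 6, 10, 14], [7], [13, 15]]


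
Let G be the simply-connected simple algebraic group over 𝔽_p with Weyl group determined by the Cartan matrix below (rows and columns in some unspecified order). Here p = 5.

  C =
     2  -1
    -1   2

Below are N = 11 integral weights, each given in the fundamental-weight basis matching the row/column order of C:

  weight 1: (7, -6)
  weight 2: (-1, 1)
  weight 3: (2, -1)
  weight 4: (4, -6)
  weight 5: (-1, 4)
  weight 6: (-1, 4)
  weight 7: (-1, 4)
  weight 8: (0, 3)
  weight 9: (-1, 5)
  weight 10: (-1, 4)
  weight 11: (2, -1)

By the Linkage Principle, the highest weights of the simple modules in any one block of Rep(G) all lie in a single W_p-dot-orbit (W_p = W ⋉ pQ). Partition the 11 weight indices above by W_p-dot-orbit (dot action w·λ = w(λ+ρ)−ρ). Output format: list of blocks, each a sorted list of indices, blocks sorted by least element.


Dynkin diagram of C (from the 2 off-diagonal −1 entries): A_2.

Each λ_j+ρ reduced to Ā_5; 2-tuples below use C's row order:

  [1] (0, 2)
  [2] (0, 2)
  [3] (3, 0)
  [4] (0, 5)
  [5] (0, 5)
  [6] (0, 5)
  [7] (0, 5)
  [8] (1, 4)
  [9] (1, 4)
  [10] (0, 5)
  [11] (3, 0)

4 distinct reps among the 11 weights ⇒ 4 W_5-linkage classes:

[[1, 2], [3, 11], [4, 5, 6, 7, 10], [8, 9]]


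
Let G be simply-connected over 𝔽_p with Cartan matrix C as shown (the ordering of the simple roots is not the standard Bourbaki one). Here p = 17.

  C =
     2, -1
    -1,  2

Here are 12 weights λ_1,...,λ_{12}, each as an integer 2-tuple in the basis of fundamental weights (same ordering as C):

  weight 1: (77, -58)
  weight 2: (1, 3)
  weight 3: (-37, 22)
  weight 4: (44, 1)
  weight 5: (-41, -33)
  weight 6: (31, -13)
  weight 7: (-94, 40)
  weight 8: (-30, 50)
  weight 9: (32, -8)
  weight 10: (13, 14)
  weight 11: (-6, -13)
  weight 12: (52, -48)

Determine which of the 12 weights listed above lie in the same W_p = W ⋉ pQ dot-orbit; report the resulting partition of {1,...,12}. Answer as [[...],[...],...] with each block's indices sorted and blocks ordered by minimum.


Root system A_2: the 2×2 matrix C matches after relabeling.

W_17-reps of the 12 weights in Ā_17 (same 2-coord order as C):

  [1] (7, 4) · [2] (2, 4) · [3] (2, 4) · [4] (2, 4) · [5] (2, 4) · [6] (2, 3) · [7] (1, 9) · [8] (12, 5) · [9] (1, 9) · [10] (2, 3) · [11] (12, 5) · [12] (2, 4)

These 12 weights hit 5 W_17-dot-orbits; sizes (1, 5, 2, 2, 2):

[[1], [2, 3, 4, 5, 12], [6, 10], [7, 9], [8, 11]]


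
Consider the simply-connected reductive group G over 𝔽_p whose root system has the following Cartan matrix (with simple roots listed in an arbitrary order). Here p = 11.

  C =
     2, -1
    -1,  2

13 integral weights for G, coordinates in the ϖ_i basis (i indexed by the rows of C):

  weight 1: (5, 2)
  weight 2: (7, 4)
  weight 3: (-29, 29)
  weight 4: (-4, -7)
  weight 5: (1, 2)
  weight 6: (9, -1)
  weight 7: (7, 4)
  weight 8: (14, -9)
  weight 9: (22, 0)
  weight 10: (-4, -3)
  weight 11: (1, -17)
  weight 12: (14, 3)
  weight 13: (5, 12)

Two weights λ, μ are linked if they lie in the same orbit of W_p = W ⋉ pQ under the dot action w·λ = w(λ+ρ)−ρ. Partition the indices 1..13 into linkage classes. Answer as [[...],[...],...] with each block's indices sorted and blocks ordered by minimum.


Dynkin diagram of C (from the 2 off-diagonal −1 entries): A_2.

W_11-reps of the 13 weights in Ā_11 (same 2-coord order as C):

  1: (6, 3) · 2: (6, 3) · 3: (2, 3) · 4: (6, 3) · 5: (2, 3) · 6: (10, 0) · 7: (6, 3) · 8: (3, 4) · 9: (1, 9) · 10: (2, 3) · 11: (6, 3) · 12: (3, 4) · 13: (2, 3)

Partition of {1..13} into 5 W_11-dot-orbits:

[[1, 2, 4, 7, 11], [3, 5, 10, 13], [6], [8, 12], [9]]


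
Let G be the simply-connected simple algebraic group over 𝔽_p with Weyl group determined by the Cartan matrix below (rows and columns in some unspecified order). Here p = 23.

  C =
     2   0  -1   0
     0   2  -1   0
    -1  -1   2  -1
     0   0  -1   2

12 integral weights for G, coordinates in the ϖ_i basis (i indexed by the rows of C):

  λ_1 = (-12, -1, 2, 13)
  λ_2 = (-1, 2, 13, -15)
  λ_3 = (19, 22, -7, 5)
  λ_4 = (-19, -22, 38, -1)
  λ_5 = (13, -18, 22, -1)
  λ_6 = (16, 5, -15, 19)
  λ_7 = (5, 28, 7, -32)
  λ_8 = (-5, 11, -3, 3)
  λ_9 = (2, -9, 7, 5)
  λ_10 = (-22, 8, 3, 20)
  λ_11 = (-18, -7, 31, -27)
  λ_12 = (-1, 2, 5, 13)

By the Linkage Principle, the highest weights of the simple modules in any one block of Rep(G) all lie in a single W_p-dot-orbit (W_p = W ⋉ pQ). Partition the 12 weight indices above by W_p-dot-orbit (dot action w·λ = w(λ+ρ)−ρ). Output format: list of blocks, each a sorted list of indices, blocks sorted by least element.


Dynkin diagram of C (from the 6 off-diagonal −1 entries): D_4.

Ā_23 reps of the 12 weights (D_4, coords as presented):

  λ_1+ρ ↦ (3, 8, 0, 6)
  λ_2+ρ ↦ (0, 3, 0, 14)
  λ_3+ρ ↦ (0, 3, 0, 14)
  λ_4+ρ ↦ (2, 5, 0, 16)
  λ_5+ρ ↦ (0, 3, 0, 14)
  λ_6+ρ ↦ (3, 8, 0, 6)
  λ_7+ρ ↦ (3, 8, 0, 6)
  λ_8+ρ ↦ (2, 6, 2, 2)
  λ_9+ρ ↦ (3, 8, 0, 6)
  λ_10+ρ ↦ (2, 6, 2, 2)
  λ_11+ρ ↦ (3, 8, 0, 6)
  λ_12+ρ ↦ (0, 3, 0, 14)

These 12 weights hit 4 W_23-dot-orbits; sizes (5, 4, 1, 2):

[[1, 6, 7, 9, 11], [2, 3, 5, 12], [4], [8, 10]]


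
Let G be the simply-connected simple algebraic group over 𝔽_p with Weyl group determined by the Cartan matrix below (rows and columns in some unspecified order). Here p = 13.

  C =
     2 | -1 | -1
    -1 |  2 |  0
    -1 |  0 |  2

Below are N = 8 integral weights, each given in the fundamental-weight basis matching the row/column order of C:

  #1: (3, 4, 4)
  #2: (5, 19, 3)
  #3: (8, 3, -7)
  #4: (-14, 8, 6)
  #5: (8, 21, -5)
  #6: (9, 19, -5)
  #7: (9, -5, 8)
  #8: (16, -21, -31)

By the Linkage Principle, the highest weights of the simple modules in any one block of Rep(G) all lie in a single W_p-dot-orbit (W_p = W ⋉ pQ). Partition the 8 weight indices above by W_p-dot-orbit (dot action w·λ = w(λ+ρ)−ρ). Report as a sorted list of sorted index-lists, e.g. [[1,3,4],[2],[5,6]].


C ↔ A_3 under row/col permutation; |W(A_3)| = 24.

λ_j+ρ reflected into Ā_13 (⟨·,θ^∨⟩≤13); 3-tuples as given:

  1: (4, 4, 4);  2: (3, 4, 6);  3: (3, 4, 6);  4: (3, 4, 6);  5: (4, 4, 4);  6: (3, 4, 6);  7: (4, 2, 3);  8: (3, 4, 6)

Partition of {1..8} into 3 W_13-dot-orbits:

[[1, 5], [2, 3, 4, 6, 8], [7]]


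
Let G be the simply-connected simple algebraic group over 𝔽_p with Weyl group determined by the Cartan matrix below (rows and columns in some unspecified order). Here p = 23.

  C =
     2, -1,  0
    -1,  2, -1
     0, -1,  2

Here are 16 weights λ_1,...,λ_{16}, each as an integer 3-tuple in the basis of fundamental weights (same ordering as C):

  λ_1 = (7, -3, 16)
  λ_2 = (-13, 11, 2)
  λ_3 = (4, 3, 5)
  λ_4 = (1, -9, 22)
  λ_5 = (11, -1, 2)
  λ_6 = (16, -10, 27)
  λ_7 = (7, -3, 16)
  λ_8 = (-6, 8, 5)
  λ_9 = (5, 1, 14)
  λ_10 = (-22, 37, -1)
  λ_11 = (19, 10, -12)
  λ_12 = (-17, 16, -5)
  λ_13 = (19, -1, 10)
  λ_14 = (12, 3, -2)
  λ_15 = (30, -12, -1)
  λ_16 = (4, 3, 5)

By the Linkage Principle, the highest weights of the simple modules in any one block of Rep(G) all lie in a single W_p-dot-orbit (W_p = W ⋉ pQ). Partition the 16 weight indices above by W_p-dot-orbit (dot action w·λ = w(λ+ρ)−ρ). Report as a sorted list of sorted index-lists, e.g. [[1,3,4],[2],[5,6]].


Cartan matrix: type A_3 (|W|=24); un-permuting the 3 rows.

W_23-reps of the 16 weights in Ā_23 (same 3-coord order as C):

  λ_1+ρ ↦ (6, 2, 15) · λ_2+ρ ↦ (12, 0, 3) · λ_3+ρ ↦ (5, 4, 6) · λ_4+ρ ↦ (6, 2, 15) · λ_5+ρ ↦ (12, 0, 3) · λ_6+ρ ↦ (5, 4, 6) · λ_7+ρ ↦ (6, 2, 15) · λ_8+ρ ↦ (5, 4, 6) · λ_9+ρ ↦ (6, 2, 15) · λ_10+ρ ↦ (6, 2, 15) · λ_11+ρ ↦ (12, 0, 3) · λ_12+ρ ↦ (13, 3, 1) · λ_13+ρ ↦ (12, 0, 3) · λ_14+ρ ↦ (13, 3, 1) · λ_15+ρ ↦ (12, 0, 3) · λ_16+ρ ↦ (5, 4, 6)

Linkage partition of the 16 weights (4 classes, p=23):

[[1, 4, 7, 9, 10], [2, 5, 11, 13, 15], [3, 6, 8, 16], [12, 14]]


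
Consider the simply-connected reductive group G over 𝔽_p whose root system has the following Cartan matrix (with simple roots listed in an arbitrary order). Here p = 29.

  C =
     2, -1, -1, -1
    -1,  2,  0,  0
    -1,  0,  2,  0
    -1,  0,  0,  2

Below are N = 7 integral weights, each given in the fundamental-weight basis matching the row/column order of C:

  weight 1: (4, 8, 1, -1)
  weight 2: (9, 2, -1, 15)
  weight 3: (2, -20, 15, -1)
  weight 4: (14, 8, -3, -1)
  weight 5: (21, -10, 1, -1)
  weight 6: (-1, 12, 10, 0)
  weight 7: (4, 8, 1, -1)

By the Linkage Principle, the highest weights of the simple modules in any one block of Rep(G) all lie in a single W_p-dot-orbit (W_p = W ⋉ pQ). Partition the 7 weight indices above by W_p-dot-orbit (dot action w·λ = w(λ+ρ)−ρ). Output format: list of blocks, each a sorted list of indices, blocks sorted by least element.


Dynkin diagram of C (from the 6 off-diagonal −1 entries): D_4.

Ā_29 reps of the 7 weights (D_4, coords as presented):

    λ_1 → (5, 9, 2, 0)
    λ_2 → (0, 3, 0, 16)
    λ_3 → (0, 3, 0, 16)
    λ_4 → (5, 9, 2, 0)
    λ_5 → (5, 9, 2, 0)
    λ_6 → (0, 13, 11, 1)
    λ_7 → (5, 9, 2, 0)

Grouping the 7 weights by Ā_29-representative: 3 linkage classes.

[[1, 4, 5, 7], [2, 3], [6]]


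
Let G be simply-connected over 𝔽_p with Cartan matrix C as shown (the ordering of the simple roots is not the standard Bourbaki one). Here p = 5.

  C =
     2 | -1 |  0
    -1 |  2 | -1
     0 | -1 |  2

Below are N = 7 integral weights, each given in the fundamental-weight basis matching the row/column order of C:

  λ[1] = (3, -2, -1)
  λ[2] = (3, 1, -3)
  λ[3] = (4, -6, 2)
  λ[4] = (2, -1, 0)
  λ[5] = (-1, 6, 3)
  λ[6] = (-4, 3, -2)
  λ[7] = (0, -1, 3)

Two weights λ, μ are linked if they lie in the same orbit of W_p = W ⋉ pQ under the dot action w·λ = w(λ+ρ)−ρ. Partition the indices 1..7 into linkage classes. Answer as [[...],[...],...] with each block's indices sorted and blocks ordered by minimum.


Dynkin diagram of C (from the 4 off-diagonal −1 entries): A_3.

Alcove-folded reps (p=5, 7 weights, presented ϖ-order):

  1: (3, 0, 1)
  2: (3, 0, 1)
  3: (0, 3, 2)
  4: (3, 0, 1)
  5: (3, 0, 1)
  6: (3, 0, 1)
  7: (1, 0, 4)

Partition of {1..7} into 3 W_5-dot-orbits:

[[1, 2, 4, 5, 6], [3], [7]]


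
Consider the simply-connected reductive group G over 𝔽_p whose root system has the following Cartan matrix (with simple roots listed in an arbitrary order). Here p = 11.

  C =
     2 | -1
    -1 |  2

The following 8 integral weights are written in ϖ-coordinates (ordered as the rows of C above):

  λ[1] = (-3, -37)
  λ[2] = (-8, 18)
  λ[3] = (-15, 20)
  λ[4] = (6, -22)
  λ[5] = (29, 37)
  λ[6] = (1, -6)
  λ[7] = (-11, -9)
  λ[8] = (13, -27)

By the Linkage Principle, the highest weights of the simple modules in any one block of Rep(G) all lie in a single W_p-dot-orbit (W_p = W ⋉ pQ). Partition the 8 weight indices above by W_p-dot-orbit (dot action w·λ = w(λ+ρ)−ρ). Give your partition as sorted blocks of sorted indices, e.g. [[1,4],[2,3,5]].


Dynkin diagram of C (from the 2 off-diagonal −1 entries): A_2.

Ā_11 reps of the 8 weights (A_2, coords as presented):

    1: (3, 2)
    2: (1, 3)
    3: (1, 3)
    4: (1, 3)
    5: (3, 2)
    6: (3, 2)
    7: (1, 3)
    8: (1, 3)

Partition of {1..8} into 2 W_11-dot-orbits:

[[1, 5, 6], [2, 3, 4, 7, 8]]


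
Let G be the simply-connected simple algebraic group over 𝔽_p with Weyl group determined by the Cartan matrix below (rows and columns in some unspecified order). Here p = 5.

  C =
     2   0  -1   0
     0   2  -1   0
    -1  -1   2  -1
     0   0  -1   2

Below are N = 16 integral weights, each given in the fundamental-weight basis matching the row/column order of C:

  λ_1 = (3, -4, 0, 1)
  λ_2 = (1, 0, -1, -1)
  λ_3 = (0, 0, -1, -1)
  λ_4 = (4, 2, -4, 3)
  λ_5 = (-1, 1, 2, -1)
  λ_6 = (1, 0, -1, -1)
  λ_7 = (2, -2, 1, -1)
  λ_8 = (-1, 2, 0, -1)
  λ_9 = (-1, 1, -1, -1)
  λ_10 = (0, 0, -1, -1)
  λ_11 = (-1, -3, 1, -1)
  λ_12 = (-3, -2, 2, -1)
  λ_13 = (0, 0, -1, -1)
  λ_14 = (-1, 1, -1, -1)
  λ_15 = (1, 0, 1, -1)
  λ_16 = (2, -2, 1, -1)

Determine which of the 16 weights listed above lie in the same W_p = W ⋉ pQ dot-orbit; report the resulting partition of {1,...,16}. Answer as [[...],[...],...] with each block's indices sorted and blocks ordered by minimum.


D_4 Cartan matrix, 4 simple roots permuted; ρ=(1,1,1,1).

Ā_5 reps of the 16 weights (D_4, coords as presented):

  λ_1 → (2, 1, 0, 0);  λ_2 → (2, 1, 0, 0);  λ_3 → (1, 1, 0, 0);  λ_4 → (1, 1, 0, 0);  λ_5 → (0, 2, 0, 0);  λ_6 → (2, 1, 0, 0);  λ_7 → (3, 1, 0, 0);  λ_8 → (0, 3, 1, 0);  λ_9 → (0, 2, 0, 0);  λ_10 → (1, 1, 0, 0);  λ_11 → (0, 2, 0, 0);  λ_12 → (2, 1, 0, 0);  λ_13 → (1, 1, 0, 0);  λ_14 → (0, 2, 0, 0);  λ_15 → (2, 1, 0, 0);  λ_16 → (3, 1, 0, 0)

Partition of {1..16} into 5 W_5-dot-orbits:

[[1, 2, 6, 12, 15], [3, 4, 10, 13], [5, 9, 11, 14], [7, 16], [8]]


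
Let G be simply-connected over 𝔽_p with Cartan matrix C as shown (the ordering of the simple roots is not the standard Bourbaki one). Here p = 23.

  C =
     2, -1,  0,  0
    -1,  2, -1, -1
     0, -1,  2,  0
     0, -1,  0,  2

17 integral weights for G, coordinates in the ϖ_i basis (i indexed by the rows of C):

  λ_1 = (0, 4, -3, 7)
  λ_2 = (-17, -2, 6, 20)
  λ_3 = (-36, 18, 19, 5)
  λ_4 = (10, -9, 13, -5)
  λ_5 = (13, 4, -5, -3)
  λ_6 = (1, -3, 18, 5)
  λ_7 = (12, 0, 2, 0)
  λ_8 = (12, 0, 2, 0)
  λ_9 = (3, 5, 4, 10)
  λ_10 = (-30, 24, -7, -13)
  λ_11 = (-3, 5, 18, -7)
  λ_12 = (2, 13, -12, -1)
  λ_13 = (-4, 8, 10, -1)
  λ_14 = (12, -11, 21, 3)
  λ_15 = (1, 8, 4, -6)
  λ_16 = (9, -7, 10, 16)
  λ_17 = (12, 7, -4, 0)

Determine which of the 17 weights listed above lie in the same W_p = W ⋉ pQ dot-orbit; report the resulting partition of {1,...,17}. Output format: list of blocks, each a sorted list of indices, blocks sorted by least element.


C ↔ D_4 under row/col permutation; |W(D_4)| = 192.

Ā_23 reps of the 17 weights (D_4, coords as presented):

  λ_1+ρ ↦ (1, 3, 2, 8) · λ_2+ρ ↦ (1, 2, 10, 4) · λ_3+ρ ↦ (1, 2, 10, 4) · λ_4+ρ ↦ (1, 3, 2, 8) · λ_5+ρ ↦ (13, 1, 3, 1) · λ_6+ρ ↦ (0, 0, 17, 4) · λ_7+ρ ↦ (13, 1, 3, 1) · λ_8+ρ ↦ (13, 1, 3, 1) · λ_9+ρ ↦ (1, 3, 2, 8) · λ_10+ρ ↦ (1, 2, 10, 4) · λ_11+ρ ↦ (0, 0, 17, 4) · λ_12+ρ ↦ (3, 3, 11, 0) · λ_13+ρ ↦ (3, 3, 11, 0) · λ_14+ρ ↦ (1, 2, 10, 4) · λ_15+ρ ↦ (2, 4, 5, 5) · λ_16+ρ ↦ (1, 3, 2, 8) · λ_17+ρ ↦ (13, 1, 3, 1)

Grouping the 17 weights by Ā_23-representative: 6 linkage classes.

[[1, 4, 9, 16], [2, 3, 10, 14], [5, 7, 8, 17], [6, 11], [12, 13], [15]]


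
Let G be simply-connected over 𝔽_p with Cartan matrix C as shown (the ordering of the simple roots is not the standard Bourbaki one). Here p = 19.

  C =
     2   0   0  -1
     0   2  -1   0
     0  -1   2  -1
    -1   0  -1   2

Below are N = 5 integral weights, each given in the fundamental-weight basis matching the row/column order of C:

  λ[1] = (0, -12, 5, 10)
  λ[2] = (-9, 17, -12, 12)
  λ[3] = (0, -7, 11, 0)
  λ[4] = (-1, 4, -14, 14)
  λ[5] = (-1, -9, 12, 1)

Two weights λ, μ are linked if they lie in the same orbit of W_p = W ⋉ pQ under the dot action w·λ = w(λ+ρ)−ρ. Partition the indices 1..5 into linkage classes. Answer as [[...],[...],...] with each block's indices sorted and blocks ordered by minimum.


Cartan matrix: type A_4 (|W|=120); un-permuting the 4 rows.

W_19-reps of the 5 weights in Ā_19 (same 4-coord order as C):

  [1] (1, 6, 5, 6) · [2] (1, 6, 5, 6) · [3] (1, 6, 6, 1) · [4] (0, 8, 5, 2) · [5] (0, 8, 5, 2)

Linkage partition of the 5 weights (3 classes, p=19):

[[1, 2], [3], [4, 5]]


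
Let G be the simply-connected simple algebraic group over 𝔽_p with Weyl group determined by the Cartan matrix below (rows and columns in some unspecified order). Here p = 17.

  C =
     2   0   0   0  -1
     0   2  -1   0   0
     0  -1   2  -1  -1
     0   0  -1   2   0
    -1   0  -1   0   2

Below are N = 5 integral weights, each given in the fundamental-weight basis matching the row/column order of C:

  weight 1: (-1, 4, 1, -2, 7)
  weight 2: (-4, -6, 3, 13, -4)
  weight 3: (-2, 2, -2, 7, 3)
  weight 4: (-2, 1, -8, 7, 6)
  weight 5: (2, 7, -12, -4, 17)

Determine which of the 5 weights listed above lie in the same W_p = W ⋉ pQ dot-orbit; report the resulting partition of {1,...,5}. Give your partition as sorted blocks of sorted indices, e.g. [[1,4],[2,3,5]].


Root system D_5: the 5×5 matrix C matches after relabeling.

Folding the 5 weights λ_j+ρ into Ā_17 (reps in the given 5-coord order):

  λ_1 → (0, 5, 1, 1, 1) · λ_2 → (1, 2, 1, 7, 2) · λ_3 → (1, 2, 1, 7, 2) · λ_4 → (0, 5, 1, 1, 1) · λ_5 → (1, 2, 1, 7, 2)

2 distinct reps among the 5 weights ⇒ 2 W_17-linkage classes:

[[1, 4], [2, 3, 5]]


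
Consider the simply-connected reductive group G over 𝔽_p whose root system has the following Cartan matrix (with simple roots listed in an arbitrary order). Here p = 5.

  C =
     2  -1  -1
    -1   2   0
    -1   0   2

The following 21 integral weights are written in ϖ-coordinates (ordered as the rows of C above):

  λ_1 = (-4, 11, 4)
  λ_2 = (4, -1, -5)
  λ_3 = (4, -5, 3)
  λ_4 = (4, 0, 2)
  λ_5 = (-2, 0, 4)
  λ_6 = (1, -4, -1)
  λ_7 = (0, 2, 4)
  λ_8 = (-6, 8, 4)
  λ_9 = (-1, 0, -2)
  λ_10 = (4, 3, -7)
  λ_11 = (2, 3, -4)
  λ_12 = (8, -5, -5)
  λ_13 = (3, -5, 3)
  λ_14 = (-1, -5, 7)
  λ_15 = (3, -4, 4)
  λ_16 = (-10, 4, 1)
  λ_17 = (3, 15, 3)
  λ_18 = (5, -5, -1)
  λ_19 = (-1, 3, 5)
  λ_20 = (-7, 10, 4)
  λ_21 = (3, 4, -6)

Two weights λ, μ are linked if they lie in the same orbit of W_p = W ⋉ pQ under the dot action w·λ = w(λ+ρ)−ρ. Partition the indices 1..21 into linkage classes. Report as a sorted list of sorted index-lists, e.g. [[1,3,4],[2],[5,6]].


Dynkin diagram of C (from the 4 off-diagonal −1 entries): A_3.

Alcove-folded reps (p=5, 21 weights, presented ϖ-order):

  1: (0, 2, 1) · 2: (1, 0, 4) · 3: (1, 0, 0) · 4: (1, 3, 1) · 5: (1, 0, 4) · 6: (0, 2, 1) · 7: (0, 1, 1) · 8: (1, 0, 4) · 9: (1, 0, 0) · 10: (0, 1, 1) · 11: (0, 2, 1) · 12: (1, 0, 0) · 13: (0, 1, 1) · 14: (1, 3, 1) · 15: (0, 1, 1) · 16: (0, 2, 1) · 17: (0, 1, 1) · 18: (1, 3, 1) · 19: (1, 0, 0) · 20: (1, 0, 4) · 21: (1, 0, 0)

Grouping the 21 weights by Ā_5-representative: 5 linkage classes.

[[1, 6, 11, 16], [2, 5, 8, 20], [3, 9, 12, 19, 21], [4, 14, 18], [7, 10, 13, 15, 17]]


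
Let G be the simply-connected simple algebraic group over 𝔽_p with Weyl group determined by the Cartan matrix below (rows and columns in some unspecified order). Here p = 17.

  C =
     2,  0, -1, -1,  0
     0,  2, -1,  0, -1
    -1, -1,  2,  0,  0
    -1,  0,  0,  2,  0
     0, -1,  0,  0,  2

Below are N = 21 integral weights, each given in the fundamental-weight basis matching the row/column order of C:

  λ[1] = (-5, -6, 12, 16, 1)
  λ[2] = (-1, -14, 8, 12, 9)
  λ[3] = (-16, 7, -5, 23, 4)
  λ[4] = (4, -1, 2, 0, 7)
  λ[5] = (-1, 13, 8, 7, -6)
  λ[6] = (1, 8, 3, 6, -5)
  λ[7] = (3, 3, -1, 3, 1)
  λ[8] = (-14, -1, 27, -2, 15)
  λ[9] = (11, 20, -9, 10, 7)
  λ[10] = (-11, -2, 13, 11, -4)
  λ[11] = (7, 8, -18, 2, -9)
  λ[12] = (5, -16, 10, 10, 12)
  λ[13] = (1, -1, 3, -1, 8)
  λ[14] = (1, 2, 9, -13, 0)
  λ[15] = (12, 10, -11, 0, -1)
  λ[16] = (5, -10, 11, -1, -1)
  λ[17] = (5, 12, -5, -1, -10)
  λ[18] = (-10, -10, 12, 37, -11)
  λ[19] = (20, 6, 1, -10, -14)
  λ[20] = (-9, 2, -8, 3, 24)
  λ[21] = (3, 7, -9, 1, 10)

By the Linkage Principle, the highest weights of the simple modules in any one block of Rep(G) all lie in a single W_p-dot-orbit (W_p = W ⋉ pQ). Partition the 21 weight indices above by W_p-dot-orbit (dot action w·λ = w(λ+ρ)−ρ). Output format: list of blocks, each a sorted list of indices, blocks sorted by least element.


Root system A_5: the 5×5 matrix C matches after relabeling.

Folding the 21 weights λ_j+ρ into Ā_17 (reps in the given 5-coord order):

  λ_1 → (4, 4, 0, 4, 2)
  λ_2 → (4, 4, 0, 4, 2)
  λ_3 → (2, 4, 4, 2, 1)
  λ_4 → (5, 0, 3, 1, 8)
  λ_5 → (5, 0, 3, 1, 8)
  λ_6 → (2, 4, 4, 2, 1)
  λ_7 → (4, 4, 0, 4, 2)
  λ_8 → (3, 1, 10, 1, 0)
  λ_9 → (2, 4, 4, 2, 1)
  λ_10 → (10, 3, 0, 2, 1)
  λ_11 → (5, 0, 3, 1, 8)
  λ_12 → (2, 0, 4, 0, 9)
  λ_13 → (2, 0, 4, 0, 9)
  λ_14 → (10, 3, 0, 2, 1)
  λ_15 → (3, 1, 10, 1, 0)
  λ_16 → (5, 0, 3, 1, 8)
  λ_17 → (2, 0, 4, 0, 9)
  λ_18 → (2, 4, 4, 2, 1)
  λ_19 → (4, 4, 0, 4, 2)
  λ_20 → (4, 4, 0, 4, 2)
  λ_21 → (2, 0, 4, 0, 9)

Grouping the 21 weights by Ā_17-representative: 6 linkage classes.

[[1, 2, 7, 19, 20], [3, 6, 9, 18], [4, 5, 11, 16], [8, 15], [10, 14], [12, 13, 17, 21]]


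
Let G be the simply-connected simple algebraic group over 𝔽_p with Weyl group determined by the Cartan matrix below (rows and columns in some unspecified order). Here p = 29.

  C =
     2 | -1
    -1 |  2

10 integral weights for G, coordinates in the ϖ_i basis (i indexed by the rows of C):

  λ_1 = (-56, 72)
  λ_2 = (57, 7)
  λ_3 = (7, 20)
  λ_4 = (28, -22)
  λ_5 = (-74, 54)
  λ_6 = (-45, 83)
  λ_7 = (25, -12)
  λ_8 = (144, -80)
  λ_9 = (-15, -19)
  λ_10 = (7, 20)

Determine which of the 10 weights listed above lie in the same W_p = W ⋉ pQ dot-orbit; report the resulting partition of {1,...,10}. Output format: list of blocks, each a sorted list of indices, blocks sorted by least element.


C ↔ A_2 under row/col permutation; |W(A_2)| = 6.

Folding the 10 weights λ_j+ρ into Ā_29 (reps in the given 2-coord order):

  λ_1+ρ ↦ (15, 11);  λ_2+ρ ↦ (8, 21);  λ_3+ρ ↦ (8, 21);  λ_4+ρ ↦ (8, 21);  λ_5+ρ ↦ (15, 11);  λ_6+ρ ↦ (15, 11);  λ_7+ρ ↦ (15, 11);  λ_8+ρ ↦ (8, 21);  λ_9+ρ ↦ (15, 11);  λ_10+ρ ↦ (8, 21)

Partition of {1..10} into 2 W_29-dot-orbits:

[[1, 5, 6, 7, 9], [2, 3, 4, 8, 10]]


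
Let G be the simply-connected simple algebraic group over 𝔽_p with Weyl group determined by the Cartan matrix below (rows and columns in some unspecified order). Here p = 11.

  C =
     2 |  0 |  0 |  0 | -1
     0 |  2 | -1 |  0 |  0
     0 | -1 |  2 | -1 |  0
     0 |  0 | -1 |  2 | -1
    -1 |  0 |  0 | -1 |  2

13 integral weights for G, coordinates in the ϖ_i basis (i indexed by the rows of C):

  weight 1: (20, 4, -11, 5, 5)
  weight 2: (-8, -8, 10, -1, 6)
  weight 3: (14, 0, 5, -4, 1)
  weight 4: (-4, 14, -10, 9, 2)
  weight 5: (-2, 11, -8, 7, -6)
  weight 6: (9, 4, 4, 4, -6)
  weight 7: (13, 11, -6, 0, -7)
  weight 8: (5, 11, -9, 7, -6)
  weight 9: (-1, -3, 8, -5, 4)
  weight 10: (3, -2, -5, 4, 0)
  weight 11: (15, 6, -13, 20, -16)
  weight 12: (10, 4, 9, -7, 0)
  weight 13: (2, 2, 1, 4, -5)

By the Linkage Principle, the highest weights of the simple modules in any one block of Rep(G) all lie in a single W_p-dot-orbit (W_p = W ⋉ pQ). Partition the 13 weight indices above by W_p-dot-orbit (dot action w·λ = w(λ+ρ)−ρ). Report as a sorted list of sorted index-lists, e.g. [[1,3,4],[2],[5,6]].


Dynkin diagram of C (from the 8 off-diagonal −1 entries): A_5.

W_11-reps of the 13 weights in Ā_11 (same 5-coord order as C):

  λ_1 → (4, 4, 1, 0, 1) · λ_2 → (0, 0, 4, 0, 0) · λ_3 → (1, 3, 2, 1, 3) · λ_4 → (0, 2, 3, 4, 1) · λ_5 → (1, 3, 2, 1, 3) · λ_6 → (4, 4, 1, 0, 1) · λ_7 → (1, 3, 2, 1, 3) · λ_8 → (0, 2, 3, 4, 1) · λ_9 → (0, 2, 3, 4, 1) · λ_10 → (4, 4, 1, 0, 1) · λ_11 → (4, 4, 1, 0, 1) · λ_12 → (4, 4, 1, 0, 1) · λ_13 → (1, 3, 2, 1, 3)

The 13 indices split into 4 linkage classes (same alcove rep ⇔ same W_11-dot-orbit):

[[1, 6, 10, 11, 12], [2], [3, 5, 7, 13], [4, 8, 9]]
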